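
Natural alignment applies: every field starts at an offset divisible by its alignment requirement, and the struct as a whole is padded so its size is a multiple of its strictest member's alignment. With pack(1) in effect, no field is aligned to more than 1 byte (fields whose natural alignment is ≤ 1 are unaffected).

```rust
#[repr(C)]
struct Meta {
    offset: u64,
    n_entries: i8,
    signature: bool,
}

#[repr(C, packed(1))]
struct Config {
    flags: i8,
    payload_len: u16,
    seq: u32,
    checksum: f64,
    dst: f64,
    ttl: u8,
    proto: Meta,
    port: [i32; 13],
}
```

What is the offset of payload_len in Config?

1

Meta: 0..8  offset  (8B, 8-aligned); 8..9  n_entries  (1B, 1-aligned); 9..10  signature  (1B, 1-aligned); 10..16  -- tail padding (6B); sizeof = 16, alignof = 8
0..1  flags  (1B, 1-aligned)
1..3  payload_len  (2B, 1-aligned)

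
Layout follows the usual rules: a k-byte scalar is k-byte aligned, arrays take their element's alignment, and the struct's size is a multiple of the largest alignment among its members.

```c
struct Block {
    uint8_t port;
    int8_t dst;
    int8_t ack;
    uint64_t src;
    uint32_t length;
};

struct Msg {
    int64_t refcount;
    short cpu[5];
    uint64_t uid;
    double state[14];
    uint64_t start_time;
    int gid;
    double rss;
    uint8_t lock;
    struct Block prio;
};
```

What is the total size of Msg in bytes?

200 bytes

Block: @0: port [1B, align 1] → 1; @1: dst [1B, align 1] → 2; @2: ack [1B, align 1] → 3; +5 pad (align 8); @8: src [8B, align 8] → 16; @16: length [4B, align 4] → 20; +4 tail pad (align 8); size 24, align 8
@0: refcount [8B, align 8] → 8
@8: cpu [10B, align 2] → 18
+6 pad (align 8)
@24: uid [8B, align 8] → 32
@32: state [112B, align 8] → 144
@144: start_time [8B, align 8] → 152
@152: gid [4B, align 4] → 156
+4 pad (align 8)
@160: rss [8B, align 8] → 168
@168: lock [1B, align 1] → 169
+7 pad (align 8)
@176: prio [24B, align 8] → 200
size 200, align 8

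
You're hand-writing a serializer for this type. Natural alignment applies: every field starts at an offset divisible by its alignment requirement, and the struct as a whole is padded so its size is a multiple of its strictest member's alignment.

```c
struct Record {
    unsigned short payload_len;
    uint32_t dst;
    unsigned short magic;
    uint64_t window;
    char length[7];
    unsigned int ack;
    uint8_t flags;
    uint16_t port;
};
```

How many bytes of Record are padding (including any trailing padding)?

payload_len at 0 (size 2, align 2) → ends 2
pad 2 to align 4 for dst
dst at 4 (size 4, align 4) → ends 8
magic at 8 (size 2, align 2) → ends 10
pad 6 to align 8 for window
window at 16 (size 8, align 8) → ends 24
length at 24 (size 7, align 1) → ends 31
pad 1 to align 4 for ack
ack at 32 (size 4, align 4) → ends 36
flags at 36 (size 1, align 1) → ends 37
pad 1 to align 2 for port
port at 38 (size 2, align 2) → ends 40
total 40 bytes, alignment 8
data bytes 30, size 40 → padding 10

10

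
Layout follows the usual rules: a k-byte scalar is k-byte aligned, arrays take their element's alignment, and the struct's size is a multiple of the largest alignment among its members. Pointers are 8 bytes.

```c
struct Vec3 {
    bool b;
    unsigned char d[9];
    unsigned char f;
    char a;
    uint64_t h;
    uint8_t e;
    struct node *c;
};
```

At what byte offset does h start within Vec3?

16

b at 0 (size 1, align 1) → ends 1
d at 1 (size 9, align 1) → ends 10
f at 10 (size 1, align 1) → ends 11
a at 11 (size 1, align 1) → ends 12
pad 4 to align 8 for h
h at 16 (size 8, align 8) → ends 24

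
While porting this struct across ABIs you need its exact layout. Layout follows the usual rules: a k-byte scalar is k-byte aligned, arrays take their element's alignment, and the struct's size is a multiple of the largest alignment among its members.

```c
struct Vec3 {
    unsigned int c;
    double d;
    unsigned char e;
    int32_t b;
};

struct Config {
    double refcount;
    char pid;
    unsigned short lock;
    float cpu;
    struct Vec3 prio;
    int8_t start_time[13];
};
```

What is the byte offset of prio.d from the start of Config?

24

Vec3: 0..4  c  (4B, 4-aligned); 4..8  -- padding (4B); 8..16  d  (8B, 8-aligned); 16..17  e  (1B, 1-aligned); 17..20  -- padding (3B); 20..24  b  (4B, 4-aligned); sizeof = 24, alignof = 8
0..8  refcount  (8B, 8-aligned)
8..9  pid  (1B, 1-aligned)
9..10  -- padding (1B)
10..12  lock  (2B, 2-aligned)
12..16  cpu  (4B, 4-aligned)
16..40  prio  (24B, 8-aligned)
within Vec3: d at 8
16 + 8 = 24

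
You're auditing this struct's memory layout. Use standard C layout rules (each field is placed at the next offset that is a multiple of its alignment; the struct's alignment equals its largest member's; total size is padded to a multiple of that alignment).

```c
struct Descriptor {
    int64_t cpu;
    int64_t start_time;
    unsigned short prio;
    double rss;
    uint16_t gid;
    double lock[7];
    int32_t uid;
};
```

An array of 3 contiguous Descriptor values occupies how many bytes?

312

0..8  cpu  (8B, 8-aligned)
8..16  start_time  (8B, 8-aligned)
16..18  prio  (2B, 2-aligned)
18..24  -- padding (6B)
24..32  rss  (8B, 8-aligned)
32..34  gid  (2B, 2-aligned)
34..40  -- padding (6B)
40..96  lock  (56B, 8-aligned)
96..100  uid  (4B, 4-aligned)
100..104  -- tail padding (4B)
sizeof = 104, alignof = 8
array of 3: 3 × 104 = 312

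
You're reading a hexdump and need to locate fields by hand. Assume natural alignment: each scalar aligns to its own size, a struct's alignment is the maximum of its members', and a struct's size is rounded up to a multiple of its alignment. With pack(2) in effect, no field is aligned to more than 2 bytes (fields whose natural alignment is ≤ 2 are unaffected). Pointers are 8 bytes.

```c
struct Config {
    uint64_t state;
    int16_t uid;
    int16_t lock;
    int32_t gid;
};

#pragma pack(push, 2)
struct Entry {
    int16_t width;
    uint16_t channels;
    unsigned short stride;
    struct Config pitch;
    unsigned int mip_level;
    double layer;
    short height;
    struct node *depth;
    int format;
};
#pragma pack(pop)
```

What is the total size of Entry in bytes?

Config: state at 0 (size 8, align 8) → ends 8; uid at 8 (size 2, align 2) → ends 10; lock at 10 (size 2, align 2) → ends 12; gid at 12 (size 4, align 4) → ends 16; total 16 bytes, alignment 8
width at 0 (size 2, align 2) → ends 2
channels at 2 (size 2, align 2) → ends 4
stride at 4 (size 2, align 2) → ends 6
pitch at 6 (size 16, align 2) → ends 22
mip_level at 22 (size 4, align 2) → ends 26
layer at 26 (size 8, align 2) → ends 34
height at 34 (size 2, align 2) → ends 36
depth at 36 (size 8, align 2) → ends 44
format at 44 (size 4, align 2) → ends 48
total 48 bytes, alignment 2

48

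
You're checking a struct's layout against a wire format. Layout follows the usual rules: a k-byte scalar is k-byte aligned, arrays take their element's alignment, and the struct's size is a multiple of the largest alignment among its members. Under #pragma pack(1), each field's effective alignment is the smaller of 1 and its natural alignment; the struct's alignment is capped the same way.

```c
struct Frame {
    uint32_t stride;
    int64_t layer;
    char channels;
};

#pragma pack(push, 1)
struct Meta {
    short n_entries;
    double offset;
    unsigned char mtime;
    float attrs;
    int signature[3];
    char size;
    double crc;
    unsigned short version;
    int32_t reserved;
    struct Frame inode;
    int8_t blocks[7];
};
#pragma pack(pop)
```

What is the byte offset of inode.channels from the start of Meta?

58

Frame: stride at 0 (size 4, align 4) → ends 4; pad 4 to align 8 for layer; layer at 8 (size 8, align 8) → ends 16; channels at 16 (size 1, align 1) → ends 17; tail pad 7 to reach multiple of 8; total 24 bytes, alignment 8
n_entries at 0 (size 2, align 1) → ends 2
offset at 2 (size 8, align 1) → ends 10
mtime at 10 (size 1, align 1) → ends 11
attrs at 11 (size 4, align 1) → ends 15
signature at 15 (size 12, align 1) → ends 27
size at 27 (size 1, align 1) → ends 28
crc at 28 (size 8, align 1) → ends 36
version at 36 (size 2, align 1) → ends 38
reserved at 38 (size 4, align 1) → ends 42
inode at 42 (size 24, align 1) → ends 66
within Frame: channels at 16
42 + 16 = 58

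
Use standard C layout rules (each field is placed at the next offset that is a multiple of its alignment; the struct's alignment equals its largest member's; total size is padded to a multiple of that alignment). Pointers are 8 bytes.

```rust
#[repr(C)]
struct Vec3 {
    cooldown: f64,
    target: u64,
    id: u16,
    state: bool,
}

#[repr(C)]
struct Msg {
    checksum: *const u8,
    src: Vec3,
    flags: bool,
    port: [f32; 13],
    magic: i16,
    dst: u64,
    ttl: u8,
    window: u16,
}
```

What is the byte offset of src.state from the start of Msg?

Vec3: cooldown at 0 (size 8, align 8) → ends 8; target at 8 (size 8, align 8) → ends 16; id at 16 (size 2, align 2) → ends 18; state at 18 (size 1, align 1) → ends 19; tail pad 5 to reach multiple of 8; total 24 bytes, alignment 8
checksum at 0 (size 8, align 8) → ends 8
src at 8 (size 24, align 8) → ends 32
within Vec3: state at 18
8 + 18 = 26

26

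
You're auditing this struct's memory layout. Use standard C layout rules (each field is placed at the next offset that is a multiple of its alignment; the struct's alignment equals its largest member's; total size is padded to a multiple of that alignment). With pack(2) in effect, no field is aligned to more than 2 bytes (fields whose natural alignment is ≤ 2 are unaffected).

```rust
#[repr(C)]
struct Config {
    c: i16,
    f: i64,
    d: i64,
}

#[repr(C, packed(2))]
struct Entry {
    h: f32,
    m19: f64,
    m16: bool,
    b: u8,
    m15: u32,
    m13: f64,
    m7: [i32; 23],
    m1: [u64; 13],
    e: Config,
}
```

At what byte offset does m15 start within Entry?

Config: @0: c [2B, align 2] → 2; +6 pad (align 8); @8: f [8B, align 8] → 16; @16: d [8B, align 8] → 24; size 24, align 8
@0: h [4B, align 2] → 4
@4: m19 [8B, align 2] → 12
@12: m16 [1B, align 1] → 13
@13: b [1B, align 1] → 14
@14: m15 [4B, align 2] → 18

14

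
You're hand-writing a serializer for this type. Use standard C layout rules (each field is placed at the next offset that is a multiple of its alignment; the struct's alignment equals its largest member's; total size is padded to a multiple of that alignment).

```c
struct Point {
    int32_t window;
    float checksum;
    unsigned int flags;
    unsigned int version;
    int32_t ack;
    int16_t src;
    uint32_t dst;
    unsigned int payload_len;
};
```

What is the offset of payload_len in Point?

28

window at 0 (size 4, align 4) → ends 4
checksum at 4 (size 4, align 4) → ends 8
flags at 8 (size 4, align 4) → ends 12
version at 12 (size 4, align 4) → ends 16
ack at 16 (size 4, align 4) → ends 20
src at 20 (size 2, align 2) → ends 22
pad 2 to align 4 for dst
dst at 24 (size 4, align 4) → ends 28
payload_len at 28 (size 4, align 4) → ends 32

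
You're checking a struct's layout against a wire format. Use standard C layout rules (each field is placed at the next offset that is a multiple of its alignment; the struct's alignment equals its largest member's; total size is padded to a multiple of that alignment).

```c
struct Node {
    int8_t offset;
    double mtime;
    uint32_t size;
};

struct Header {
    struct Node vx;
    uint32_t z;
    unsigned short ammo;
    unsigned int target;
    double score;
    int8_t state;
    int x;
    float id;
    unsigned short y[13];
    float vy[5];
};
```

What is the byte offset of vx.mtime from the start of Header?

8

Node: offset at 0 (size 1, align 1) → ends 1; pad 7 to align 8 for mtime; mtime at 8 (size 8, align 8) → ends 16; size at 16 (size 4, align 4) → ends 20; tail pad 4 to reach multiple of 8; total 24 bytes, alignment 8
vx at 0 (size 24, align 8) → ends 24
within Node: mtime at 8
0 + 8 = 8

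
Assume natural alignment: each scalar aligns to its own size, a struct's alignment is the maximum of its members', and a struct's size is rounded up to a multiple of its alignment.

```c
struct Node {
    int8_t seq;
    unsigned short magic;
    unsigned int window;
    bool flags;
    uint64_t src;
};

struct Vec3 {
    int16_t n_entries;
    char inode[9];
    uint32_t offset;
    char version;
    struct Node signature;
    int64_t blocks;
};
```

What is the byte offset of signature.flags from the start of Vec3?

32

Node: seq at 0 (size 1, align 1) → ends 1; pad 1 to align 2 for magic; magic at 2 (size 2, align 2) → ends 4; window at 4 (size 4, align 4) → ends 8; flags at 8 (size 1, align 1) → ends 9; pad 7 to align 8 for src; src at 16 (size 8, align 8) → ends 24; total 24 bytes, alignment 8
n_entries at 0 (size 2, align 2) → ends 2
inode at 2 (size 9, align 1) → ends 11
pad 1 to align 4 for offset
offset at 12 (size 4, align 4) → ends 16
version at 16 (size 1, align 1) → ends 17
pad 7 to align 8 for signature
signature at 24 (size 24, align 8) → ends 48
within Node: flags at 8
24 + 8 = 32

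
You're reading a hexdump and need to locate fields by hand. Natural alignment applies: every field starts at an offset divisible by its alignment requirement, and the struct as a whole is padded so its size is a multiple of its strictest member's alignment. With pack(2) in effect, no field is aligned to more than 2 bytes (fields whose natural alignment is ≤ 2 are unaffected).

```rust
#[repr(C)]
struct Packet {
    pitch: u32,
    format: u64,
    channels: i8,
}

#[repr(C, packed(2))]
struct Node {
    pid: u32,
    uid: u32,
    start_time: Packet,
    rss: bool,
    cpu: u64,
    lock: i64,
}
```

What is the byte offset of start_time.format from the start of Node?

Packet: 0..4  pitch  (4B, 4-aligned); 4..8  -- padding (4B); 8..16  format  (8B, 8-aligned); 16..17  channels  (1B, 1-aligned); 17..24  -- tail padding (7B); sizeof = 24, alignof = 8
0..4  pid  (4B, 2-aligned)
4..8  uid  (4B, 2-aligned)
8..32  start_time  (24B, 2-aligned)
within Packet: format at 8
8 + 8 = 16

16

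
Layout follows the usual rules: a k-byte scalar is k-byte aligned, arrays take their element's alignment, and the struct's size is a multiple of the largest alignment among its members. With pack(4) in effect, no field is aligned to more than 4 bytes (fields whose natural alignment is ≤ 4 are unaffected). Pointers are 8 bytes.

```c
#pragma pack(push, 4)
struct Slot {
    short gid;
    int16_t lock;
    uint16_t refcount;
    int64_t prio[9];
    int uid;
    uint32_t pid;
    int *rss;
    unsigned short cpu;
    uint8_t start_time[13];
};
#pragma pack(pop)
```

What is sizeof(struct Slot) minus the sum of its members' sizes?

3

gid at 0 (size 2, align 2) → ends 2
lock at 2 (size 2, align 2) → ends 4
refcount at 4 (size 2, align 2) → ends 6
pad 2 to align 4 for prio
prio at 8 (size 72, align 4) → ends 80
uid at 80 (size 4, align 4) → ends 84
pid at 84 (size 4, align 4) → ends 88
rss at 88 (size 8, align 4) → ends 96
cpu at 96 (size 2, align 2) → ends 98
start_time at 98 (size 13, align 1) → ends 111
tail pad 1 to reach multiple of 4
total 112 bytes, alignment 4
data bytes 109, size 112 → padding 3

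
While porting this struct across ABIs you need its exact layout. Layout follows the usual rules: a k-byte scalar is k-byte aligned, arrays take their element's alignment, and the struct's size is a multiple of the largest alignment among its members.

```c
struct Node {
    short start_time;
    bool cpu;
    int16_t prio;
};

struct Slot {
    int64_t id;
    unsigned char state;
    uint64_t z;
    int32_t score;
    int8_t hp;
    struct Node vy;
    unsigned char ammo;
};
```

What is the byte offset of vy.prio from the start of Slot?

34

Node: start_time at 0 (size 2, align 2) → ends 2; cpu at 2 (size 1, align 1) → ends 3; pad 1 to align 2 for prio; prio at 4 (size 2, align 2) → ends 6; total 6 bytes, alignment 2
id at 0 (size 8, align 8) → ends 8
state at 8 (size 1, align 1) → ends 9
pad 7 to align 8 for z
z at 16 (size 8, align 8) → ends 24
score at 24 (size 4, align 4) → ends 28
hp at 28 (size 1, align 1) → ends 29
pad 1 to align 2 for vy
vy at 30 (size 6, align 2) → ends 36
within Node: prio at 4
30 + 4 = 34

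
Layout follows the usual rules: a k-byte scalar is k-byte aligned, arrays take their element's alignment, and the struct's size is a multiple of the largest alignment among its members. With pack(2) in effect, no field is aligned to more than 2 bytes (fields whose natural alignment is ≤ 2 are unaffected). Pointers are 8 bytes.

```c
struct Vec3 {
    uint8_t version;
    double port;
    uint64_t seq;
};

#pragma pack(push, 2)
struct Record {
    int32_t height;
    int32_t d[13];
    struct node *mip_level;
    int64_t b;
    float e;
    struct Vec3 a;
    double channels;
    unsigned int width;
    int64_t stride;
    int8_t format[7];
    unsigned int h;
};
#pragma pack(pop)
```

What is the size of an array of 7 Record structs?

924

Vec3: @0: version [1B, align 1] → 1; +7 pad (align 8); @8: port [8B, align 8] → 16; @16: seq [8B, align 8] → 24; size 24, align 8
@0: height [4B, align 2] → 4
@4: d [52B, align 2] → 56
@56: mip_level [8B, align 2] → 64
@64: b [8B, align 2] → 72
@72: e [4B, align 2] → 76
@76: a [24B, align 2] → 100
@100: channels [8B, align 2] → 108
@108: width [4B, align 2] → 112
@112: stride [8B, align 2] → 120
@120: format [7B, align 1] → 127
+1 pad (align 2)
@128: h [4B, align 2] → 132
size 132, align 2
array of 7: 7 × 132 = 924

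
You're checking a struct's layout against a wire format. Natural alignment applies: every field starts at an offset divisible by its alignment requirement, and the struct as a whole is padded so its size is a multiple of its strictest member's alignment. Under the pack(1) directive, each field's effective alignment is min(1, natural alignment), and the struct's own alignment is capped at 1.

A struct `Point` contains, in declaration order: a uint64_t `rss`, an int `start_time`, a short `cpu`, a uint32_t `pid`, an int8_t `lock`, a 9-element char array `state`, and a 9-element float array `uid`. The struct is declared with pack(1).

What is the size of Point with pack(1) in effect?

@0: rss [8B, align 1] → 8
@8: start_time [4B, align 1] → 12
@12: cpu [2B, align 1] → 14
@14: pid [4B, align 1] → 18
@18: lock [1B, align 1] → 19
@19: state [9B, align 1] → 28
@28: uid [36B, align 1] → 64
size 64, align 1

64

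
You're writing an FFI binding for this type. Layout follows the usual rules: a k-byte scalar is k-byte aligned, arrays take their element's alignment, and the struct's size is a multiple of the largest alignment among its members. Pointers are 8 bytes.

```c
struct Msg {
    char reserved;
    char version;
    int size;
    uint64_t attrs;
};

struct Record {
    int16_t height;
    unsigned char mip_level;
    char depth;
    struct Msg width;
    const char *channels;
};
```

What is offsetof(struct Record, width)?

8

Msg: @0: reserved [1B, align 1] → 1; @1: version [1B, align 1] → 2; +2 pad (align 4); @4: size [4B, align 4] → 8; @8: attrs [8B, align 8] → 16; size 16, align 8
@0: height [2B, align 2] → 2
@2: mip_level [1B, align 1] → 3
@3: depth [1B, align 1] → 4
+4 pad (align 8)
@8: width [16B, align 8] → 24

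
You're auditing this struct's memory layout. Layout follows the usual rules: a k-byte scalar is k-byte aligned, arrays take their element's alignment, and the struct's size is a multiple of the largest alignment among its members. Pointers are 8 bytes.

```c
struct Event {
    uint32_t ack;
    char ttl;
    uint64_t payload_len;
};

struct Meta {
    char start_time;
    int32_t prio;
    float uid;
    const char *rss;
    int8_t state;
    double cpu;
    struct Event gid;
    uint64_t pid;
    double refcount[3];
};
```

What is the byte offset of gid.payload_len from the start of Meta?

Event: 0..4  ack  (4B, 4-aligned); 4..5  ttl  (1B, 1-aligned); 5..8  -- padding (3B); 8..16  payload_len  (8B, 8-aligned); sizeof = 16, alignof = 8
0..1  start_time  (1B, 1-aligned)
1..4  -- padding (3B)
4..8  prio  (4B, 4-aligned)
8..12  uid  (4B, 4-aligned)
12..16  -- padding (4B)
16..24  rss  (8B, 8-aligned)
24..25  state  (1B, 1-aligned)
25..32  -- padding (7B)
32..40  cpu  (8B, 8-aligned)
40..56  gid  (16B, 8-aligned)
within Event: payload_len at 8
40 + 8 = 48

48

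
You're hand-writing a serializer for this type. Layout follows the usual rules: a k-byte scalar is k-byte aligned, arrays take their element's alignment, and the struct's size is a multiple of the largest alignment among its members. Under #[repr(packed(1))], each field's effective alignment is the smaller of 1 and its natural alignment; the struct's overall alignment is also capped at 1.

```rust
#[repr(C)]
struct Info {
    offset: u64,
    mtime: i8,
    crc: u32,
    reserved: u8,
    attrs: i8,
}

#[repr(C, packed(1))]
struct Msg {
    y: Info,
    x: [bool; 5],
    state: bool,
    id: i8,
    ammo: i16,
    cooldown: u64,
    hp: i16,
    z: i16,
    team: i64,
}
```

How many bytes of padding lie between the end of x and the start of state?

0

Info: @0: offset [8B, align 8] → 8; @8: mtime [1B, align 1] → 9; +3 pad (align 4); @12: crc [4B, align 4] → 16; @16: reserved [1B, align 1] → 17; @17: attrs [1B, align 1] → 18; +6 tail pad (align 8); size 24, align 8
@0: y [24B, align 1] → 24
@24: x [5B, align 1] → 29
@29: state [1B, align 1] → 30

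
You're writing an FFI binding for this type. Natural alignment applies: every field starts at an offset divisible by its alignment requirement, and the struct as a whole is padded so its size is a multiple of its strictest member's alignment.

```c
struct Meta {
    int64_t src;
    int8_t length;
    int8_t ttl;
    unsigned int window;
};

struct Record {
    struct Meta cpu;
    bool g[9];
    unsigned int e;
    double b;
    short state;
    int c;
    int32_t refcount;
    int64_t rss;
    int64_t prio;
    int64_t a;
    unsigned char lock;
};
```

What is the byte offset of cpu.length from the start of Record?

Meta: src at 0 (size 8, align 8) → ends 8; length at 8 (size 1, align 1) → ends 9; ttl at 9 (size 1, align 1) → ends 10; pad 2 to align 4 for window; window at 12 (size 4, align 4) → ends 16; total 16 bytes, alignment 8
cpu at 0 (size 16, align 8) → ends 16
within Meta: length at 8
0 + 8 = 8

8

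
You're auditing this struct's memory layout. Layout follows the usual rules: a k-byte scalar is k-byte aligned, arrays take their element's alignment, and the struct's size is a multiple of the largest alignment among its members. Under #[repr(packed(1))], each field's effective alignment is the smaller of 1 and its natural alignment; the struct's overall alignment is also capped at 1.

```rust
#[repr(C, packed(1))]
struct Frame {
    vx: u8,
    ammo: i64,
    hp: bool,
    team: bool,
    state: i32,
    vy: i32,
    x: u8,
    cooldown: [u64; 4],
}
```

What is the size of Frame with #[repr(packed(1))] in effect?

vx at 0 (size 1, align 1) → ends 1
ammo at 1 (size 8, align 1) → ends 9
hp at 9 (size 1, align 1) → ends 10
team at 10 (size 1, align 1) → ends 11
state at 11 (size 4, align 1) → ends 15
vy at 15 (size 4, align 1) → ends 19
x at 19 (size 1, align 1) → ends 20
cooldown at 20 (size 32, align 1) → ends 52
total 52 bytes, alignment 1

52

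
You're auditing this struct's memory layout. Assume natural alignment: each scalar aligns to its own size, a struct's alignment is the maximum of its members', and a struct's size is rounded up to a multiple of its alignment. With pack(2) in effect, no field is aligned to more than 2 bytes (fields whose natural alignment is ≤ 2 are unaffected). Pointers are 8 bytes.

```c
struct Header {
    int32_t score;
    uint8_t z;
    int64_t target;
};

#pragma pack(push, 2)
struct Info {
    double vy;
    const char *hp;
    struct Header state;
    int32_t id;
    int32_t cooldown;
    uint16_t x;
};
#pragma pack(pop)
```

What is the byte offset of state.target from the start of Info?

24

Header: score at 0 (size 4, align 4) → ends 4; z at 4 (size 1, align 1) → ends 5; pad 3 to align 8 for target; target at 8 (size 8, align 8) → ends 16; total 16 bytes, alignment 8
vy at 0 (size 8, align 2) → ends 8
hp at 8 (size 8, align 2) → ends 16
state at 16 (size 16, align 2) → ends 32
within Header: target at 8
16 + 8 = 24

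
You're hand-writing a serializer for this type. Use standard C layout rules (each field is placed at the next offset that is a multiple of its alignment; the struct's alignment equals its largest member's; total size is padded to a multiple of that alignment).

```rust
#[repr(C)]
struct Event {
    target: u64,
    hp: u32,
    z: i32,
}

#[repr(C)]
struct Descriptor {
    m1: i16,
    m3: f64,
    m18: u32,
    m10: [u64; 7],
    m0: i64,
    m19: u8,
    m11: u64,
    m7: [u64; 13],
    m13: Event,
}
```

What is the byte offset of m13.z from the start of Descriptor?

220

Event: @0: target [8B, align 8] → 8; @8: hp [4B, align 4] → 12; @12: z [4B, align 4] → 16; size 16, align 8
@0: m1 [2B, align 2] → 2
+6 pad (align 8)
@8: m3 [8B, align 8] → 16
@16: m18 [4B, align 4] → 20
+4 pad (align 8)
@24: m10 [56B, align 8] → 80
@80: m0 [8B, align 8] → 88
@88: m19 [1B, align 1] → 89
+7 pad (align 8)
@96: m11 [8B, align 8] → 104
@104: m7 [104B, align 8] → 208
@208: m13 [16B, align 8] → 224
within Event: z at 12
208 + 12 = 220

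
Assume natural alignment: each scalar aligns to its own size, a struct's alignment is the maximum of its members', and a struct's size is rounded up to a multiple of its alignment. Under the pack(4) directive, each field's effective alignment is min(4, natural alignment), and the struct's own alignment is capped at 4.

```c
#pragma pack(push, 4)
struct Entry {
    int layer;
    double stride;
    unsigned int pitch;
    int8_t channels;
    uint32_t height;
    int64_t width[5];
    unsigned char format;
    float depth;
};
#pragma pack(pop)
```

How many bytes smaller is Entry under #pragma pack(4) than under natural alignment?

natural layout:
  0..4  layer  (4B, 4-aligned)
  4..8  -- padding (4B)
  8..16  stride  (8B, 8-aligned)
  16..20  pitch  (4B, 4-aligned)
  20..21  channels  (1B, 1-aligned)
  21..24  -- padding (3B)
  24..28  height  (4B, 4-aligned)
  28..32  -- padding (4B)
  32..72  width  (40B, 8-aligned)
  72..73  format  (1B, 1-aligned)
  73..76  -- padding (3B)
  76..80  depth  (4B, 4-aligned)
  sizeof = 80, alignof = 8
packed(4) layout:
  0..4  layer  (4B, 4-aligned)
  4..12  stride  (8B, 4-aligned)
  12..16  pitch  (4B, 4-aligned)
  16..17  channels  (1B, 1-aligned)
  17..20  -- padding (3B)
  20..24  height  (4B, 4-aligned)
  24..64  width  (40B, 4-aligned)
  64..65  format  (1B, 1-aligned)
  65..68  -- padding (3B)
  68..72  depth  (4B, 4-aligned)
  sizeof = 72, alignof = 4
80 − 72 = 8

8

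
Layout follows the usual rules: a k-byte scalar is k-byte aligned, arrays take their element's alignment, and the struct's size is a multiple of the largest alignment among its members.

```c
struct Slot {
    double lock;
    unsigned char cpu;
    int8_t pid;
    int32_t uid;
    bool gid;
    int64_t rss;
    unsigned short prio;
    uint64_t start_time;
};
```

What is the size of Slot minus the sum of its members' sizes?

@0: lock [8B, align 8] → 8
@8: cpu [1B, align 1] → 9
@9: pid [1B, align 1] → 10
+2 pad (align 4)
@12: uid [4B, align 4] → 16
@16: gid [1B, align 1] → 17
+7 pad (align 8)
@24: rss [8B, align 8] → 32
@32: prio [2B, align 2] → 34
+6 pad (align 8)
@40: start_time [8B, align 8] → 48
size 48, align 8
data bytes 33, size 48 → padding 15

15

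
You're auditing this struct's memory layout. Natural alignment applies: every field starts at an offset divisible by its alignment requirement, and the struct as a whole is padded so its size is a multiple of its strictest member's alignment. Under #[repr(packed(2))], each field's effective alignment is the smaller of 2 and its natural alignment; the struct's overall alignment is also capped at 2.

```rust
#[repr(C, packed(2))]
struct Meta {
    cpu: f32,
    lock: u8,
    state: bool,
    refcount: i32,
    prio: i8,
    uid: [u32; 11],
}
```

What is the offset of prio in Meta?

@0: cpu [4B, align 2] → 4
@4: lock [1B, align 1] → 5
@5: state [1B, align 1] → 6
@6: refcount [4B, align 2] → 10
@10: prio [1B, align 1] → 11

10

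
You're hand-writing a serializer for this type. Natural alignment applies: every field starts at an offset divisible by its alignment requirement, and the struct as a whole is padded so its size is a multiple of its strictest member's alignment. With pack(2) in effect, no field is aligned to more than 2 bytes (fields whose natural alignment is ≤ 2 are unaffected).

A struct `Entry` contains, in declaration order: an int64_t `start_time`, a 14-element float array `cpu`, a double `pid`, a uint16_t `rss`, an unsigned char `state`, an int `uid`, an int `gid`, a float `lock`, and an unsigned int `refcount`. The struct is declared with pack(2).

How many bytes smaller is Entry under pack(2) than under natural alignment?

natural layout:
  @0: start_time [8B, align 8] → 8
  @8: cpu [56B, align 4] → 64
  @64: pid [8B, align 8] → 72
  @72: rss [2B, align 2] → 74
  @74: state [1B, align 1] → 75
  +1 pad (align 4)
  @76: uid [4B, align 4] → 80
  @80: gid [4B, align 4] → 84
  @84: lock [4B, align 4] → 88
  @88: refcount [4B, align 4] → 92
  +4 tail pad (align 8)
  size 96, align 8
packed(2) layout:
  @0: start_time [8B, align 2] → 8
  @8: cpu [56B, align 2] → 64
  @64: pid [8B, align 2] → 72
  @72: rss [2B, align 2] → 74
  @74: state [1B, align 1] → 75
  +1 pad (align 2)
  @76: uid [4B, align 2] → 80
  @80: gid [4B, align 2] → 84
  @84: lock [4B, align 2] → 88
  @88: refcount [4B, align 2] → 92
  size 92, align 2
96 − 92 = 4

4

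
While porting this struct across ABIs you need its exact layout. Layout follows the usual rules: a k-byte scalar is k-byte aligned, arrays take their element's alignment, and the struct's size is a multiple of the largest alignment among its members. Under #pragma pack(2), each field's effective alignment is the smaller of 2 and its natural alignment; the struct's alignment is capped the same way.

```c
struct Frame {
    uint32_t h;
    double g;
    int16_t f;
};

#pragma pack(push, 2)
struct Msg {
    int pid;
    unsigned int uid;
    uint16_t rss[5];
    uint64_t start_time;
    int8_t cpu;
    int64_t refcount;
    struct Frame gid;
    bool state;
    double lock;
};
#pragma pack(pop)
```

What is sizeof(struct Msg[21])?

1470

Frame: 0..4  h  (4B, 4-aligned); 4..8  -- padding (4B); 8..16  g  (8B, 8-aligned); 16..18  f  (2B, 2-aligned); 18..24  -- tail padding (6B); sizeof = 24, alignof = 8
0..4  pid  (4B, 2-aligned)
4..8  uid  (4B, 2-aligned)
8..18  rss  (10B, 2-aligned)
18..26  start_time  (8B, 2-aligned)
26..27  cpu  (1B, 1-aligned)
27..28  -- padding (1B)
28..36  refcount  (8B, 2-aligned)
36..60  gid  (24B, 2-aligned)
60..61  state  (1B, 1-aligned)
61..62  -- padding (1B)
62..70  lock  (8B, 2-aligned)
sizeof = 70, alignof = 2
array of 21: 21 × 70 = 1470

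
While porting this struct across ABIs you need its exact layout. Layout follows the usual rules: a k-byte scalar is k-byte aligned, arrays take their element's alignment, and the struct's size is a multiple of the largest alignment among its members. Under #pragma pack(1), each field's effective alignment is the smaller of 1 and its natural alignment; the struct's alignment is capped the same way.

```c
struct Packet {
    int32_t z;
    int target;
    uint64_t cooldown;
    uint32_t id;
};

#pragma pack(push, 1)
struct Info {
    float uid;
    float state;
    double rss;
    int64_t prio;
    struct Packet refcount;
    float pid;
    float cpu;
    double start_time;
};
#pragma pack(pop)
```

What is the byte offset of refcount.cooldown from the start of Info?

Packet: @0: z [4B, align 4] → 4; @4: target [4B, align 4] → 8; @8: cooldown [8B, align 8] → 16; @16: id [4B, align 4] → 20; +4 tail pad (align 8); size 24, align 8
@0: uid [4B, align 1] → 4
@4: state [4B, align 1] → 8
@8: rss [8B, align 1] → 16
@16: prio [8B, align 1] → 24
@24: refcount [24B, align 1] → 48
within Packet: cooldown at 8
24 + 8 = 32

32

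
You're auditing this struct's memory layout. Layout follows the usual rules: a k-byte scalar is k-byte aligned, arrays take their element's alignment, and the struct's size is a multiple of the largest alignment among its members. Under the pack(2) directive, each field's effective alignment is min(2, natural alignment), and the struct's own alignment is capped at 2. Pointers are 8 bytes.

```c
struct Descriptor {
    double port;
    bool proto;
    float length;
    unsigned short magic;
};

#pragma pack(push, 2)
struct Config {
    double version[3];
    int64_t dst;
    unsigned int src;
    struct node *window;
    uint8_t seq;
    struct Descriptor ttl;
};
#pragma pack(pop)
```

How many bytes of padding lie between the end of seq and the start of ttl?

Descriptor: 0..8  port  (8B, 8-aligned); 8..9  proto  (1B, 1-aligned); 9..12  -- padding (3B); 12..16  length  (4B, 4-aligned); 16..18  magic  (2B, 2-aligned); 18..24  -- tail padding (6B); sizeof = 24, alignof = 8
0..24  version  (24B, 2-aligned)
24..32  dst  (8B, 2-aligned)
32..36  src  (4B, 2-aligned)
36..44  window  (8B, 2-aligned)
44..45  seq  (1B, 1-aligned)
45..46  -- padding (1B)
46..70  ttl  (24B, 2-aligned)

1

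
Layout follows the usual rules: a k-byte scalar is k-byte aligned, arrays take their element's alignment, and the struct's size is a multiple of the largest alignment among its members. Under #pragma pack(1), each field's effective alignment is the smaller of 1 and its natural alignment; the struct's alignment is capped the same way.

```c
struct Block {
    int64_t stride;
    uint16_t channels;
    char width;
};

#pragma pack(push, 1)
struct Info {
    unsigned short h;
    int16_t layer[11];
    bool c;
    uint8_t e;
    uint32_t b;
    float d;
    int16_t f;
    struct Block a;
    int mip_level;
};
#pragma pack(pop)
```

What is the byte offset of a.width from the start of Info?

Block: 0..8  stride  (8B, 8-aligned); 8..10  channels  (2B, 2-aligned); 10..11  width  (1B, 1-aligned); 11..16  -- tail padding (5B); sizeof = 16, alignof = 8
0..2  h  (2B, 1-aligned)
2..24  layer  (22B, 1-aligned)
24..25  c  (1B, 1-aligned)
25..26  e  (1B, 1-aligned)
26..30  b  (4B, 1-aligned)
30..34  d  (4B, 1-aligned)
34..36  f  (2B, 1-aligned)
36..52  a  (16B, 1-aligned)
within Block: width at 10
36 + 10 = 46

46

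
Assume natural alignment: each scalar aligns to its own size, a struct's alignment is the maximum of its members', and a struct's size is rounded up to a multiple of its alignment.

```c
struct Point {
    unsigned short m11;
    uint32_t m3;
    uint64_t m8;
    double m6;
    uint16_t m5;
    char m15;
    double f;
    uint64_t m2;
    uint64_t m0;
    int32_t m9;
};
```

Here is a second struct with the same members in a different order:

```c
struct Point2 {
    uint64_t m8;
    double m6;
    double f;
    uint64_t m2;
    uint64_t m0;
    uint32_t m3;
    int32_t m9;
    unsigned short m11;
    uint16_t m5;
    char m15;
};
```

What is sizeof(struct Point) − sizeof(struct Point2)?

0..2  m11  (2B, 2-aligned)
2..4  -- padding (2B)
4..8  m3  (4B, 4-aligned)
8..16  m8  (8B, 8-aligned)
16..24  m6  (8B, 8-aligned)
24..26  m5  (2B, 2-aligned)
26..27  m15  (1B, 1-aligned)
27..32  -- padding (5B)
32..40  f  (8B, 8-aligned)
40..48  m2  (8B, 8-aligned)
48..56  m0  (8B, 8-aligned)
56..60  m9  (4B, 4-aligned)
60..64  -- tail padding (4B)
sizeof = 64, alignof = 8
— Point2 —
0..8  m8  (8B, 8-aligned)
8..16  m6  (8B, 8-aligned)
16..24  f  (8B, 8-aligned)
24..32  m2  (8B, 8-aligned)
32..40  m0  (8B, 8-aligned)
40..44  m3  (4B, 4-aligned)
44..48  m9  (4B, 4-aligned)
48..50  m11  (2B, 2-aligned)
50..52  m5  (2B, 2-aligned)
52..53  m15  (1B, 1-aligned)
53..56  -- tail padding (3B)
sizeof = 56, alignof = 8
64 − 56 = 8

8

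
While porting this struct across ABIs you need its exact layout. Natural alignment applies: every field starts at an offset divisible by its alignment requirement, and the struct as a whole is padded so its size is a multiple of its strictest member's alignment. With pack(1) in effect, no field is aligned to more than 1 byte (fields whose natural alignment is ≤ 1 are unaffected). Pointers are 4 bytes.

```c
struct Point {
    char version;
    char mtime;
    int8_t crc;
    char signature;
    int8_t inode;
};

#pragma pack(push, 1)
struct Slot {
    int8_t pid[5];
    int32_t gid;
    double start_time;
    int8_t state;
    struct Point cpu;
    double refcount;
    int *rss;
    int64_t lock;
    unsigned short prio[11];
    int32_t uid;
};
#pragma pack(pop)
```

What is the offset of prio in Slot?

43

Point: @0: version [1B, align 1] → 1; @1: mtime [1B, align 1] → 2; @2: crc [1B, align 1] → 3; @3: signature [1B, align 1] → 4; @4: inode [1B, align 1] → 5; size 5, align 1
@0: pid [5B, align 1] → 5
@5: gid [4B, align 1] → 9
@9: start_time [8B, align 1] → 17
@17: state [1B, align 1] → 18
@18: cpu [5B, align 1] → 23
@23: refcount [8B, align 1] → 31
@31: rss [4B, align 1] → 35
@35: lock [8B, align 1] → 43
@43: prio [22B, align 1] → 65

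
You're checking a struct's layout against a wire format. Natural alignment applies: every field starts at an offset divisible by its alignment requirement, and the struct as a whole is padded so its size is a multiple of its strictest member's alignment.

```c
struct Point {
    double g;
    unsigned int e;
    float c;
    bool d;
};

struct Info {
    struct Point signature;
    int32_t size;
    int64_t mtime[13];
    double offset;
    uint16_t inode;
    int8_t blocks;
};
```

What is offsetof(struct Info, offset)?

Point: g at 0 (size 8, align 8) → ends 8; e at 8 (size 4, align 4) → ends 12; c at 12 (size 4, align 4) → ends 16; d at 16 (size 1, align 1) → ends 17; tail pad 7 to reach multiple of 8; total 24 bytes, alignment 8
signature at 0 (size 24, align 8) → ends 24
size at 24 (size 4, align 4) → ends 28
pad 4 to align 8 for mtime
mtime at 32 (size 104, align 8) → ends 136
offset at 136 (size 8, align 8) → ends 144

136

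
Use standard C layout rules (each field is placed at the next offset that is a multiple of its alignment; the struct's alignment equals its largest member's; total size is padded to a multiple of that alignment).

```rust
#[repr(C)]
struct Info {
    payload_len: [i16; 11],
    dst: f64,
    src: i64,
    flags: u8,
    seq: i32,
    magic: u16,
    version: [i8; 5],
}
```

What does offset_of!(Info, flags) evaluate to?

40

payload_len at 0 (size 22, align 2) → ends 22
pad 2 to align 8 for dst
dst at 24 (size 8, align 8) → ends 32
src at 32 (size 8, align 8) → ends 40
flags at 40 (size 1, align 1) → ends 41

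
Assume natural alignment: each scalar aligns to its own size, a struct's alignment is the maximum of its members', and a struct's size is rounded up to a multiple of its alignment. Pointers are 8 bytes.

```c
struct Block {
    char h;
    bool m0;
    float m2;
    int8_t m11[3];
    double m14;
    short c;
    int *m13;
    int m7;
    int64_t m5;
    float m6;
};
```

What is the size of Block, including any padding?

64 bytes

h at 0 (size 1, align 1) → ends 1
m0 at 1 (size 1, align 1) → ends 2
pad 2 to align 4 for m2
m2 at 4 (size 4, align 4) → ends 8
m11 at 8 (size 3, align 1) → ends 11
pad 5 to align 8 for m14
m14 at 16 (size 8, align 8) → ends 24
c at 24 (size 2, align 2) → ends 26
pad 6 to align 8 for m13
m13 at 32 (size 8, align 8) → ends 40
m7 at 40 (size 4, align 4) → ends 44
pad 4 to align 8 for m5
m5 at 48 (size 8, align 8) → ends 56
m6 at 56 (size 4, align 4) → ends 60
tail pad 4 to reach multiple of 8
total 64 bytes, alignment 8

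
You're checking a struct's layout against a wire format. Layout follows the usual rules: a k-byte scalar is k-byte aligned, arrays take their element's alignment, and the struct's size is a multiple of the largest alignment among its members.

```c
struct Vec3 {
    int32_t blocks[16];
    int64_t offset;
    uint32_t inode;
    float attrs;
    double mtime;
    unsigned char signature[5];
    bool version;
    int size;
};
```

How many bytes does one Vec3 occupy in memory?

0..64  blocks  (64B, 4-aligned)
64..72  offset  (8B, 8-aligned)
72..76  inode  (4B, 4-aligned)
76..80  attrs  (4B, 4-aligned)
80..88  mtime  (8B, 8-aligned)
88..93  signature  (5B, 1-aligned)
93..94  version  (1B, 1-aligned)
94..96  -- padding (2B)
96..100  size  (4B, 4-aligned)
100..104  -- tail padding (4B)
sizeof = 104, alignof = 8

104 bytes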